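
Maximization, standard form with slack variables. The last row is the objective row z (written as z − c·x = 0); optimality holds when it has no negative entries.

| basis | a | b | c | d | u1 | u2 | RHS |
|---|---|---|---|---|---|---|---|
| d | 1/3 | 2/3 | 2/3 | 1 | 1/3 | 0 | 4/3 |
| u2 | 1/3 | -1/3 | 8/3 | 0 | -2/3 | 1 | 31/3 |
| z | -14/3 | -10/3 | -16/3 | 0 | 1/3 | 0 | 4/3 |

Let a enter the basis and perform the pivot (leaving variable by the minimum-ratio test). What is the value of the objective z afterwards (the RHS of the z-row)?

20

Ratio test on column a — row 1: (4/3)/(1/3) = 4; row 2: (31/3)/(1/3) = 31. Minimum is 4 at row 1 (d leaves); pivot element 1/3.
Pivot on row 1; the z-row RHS becomes 4/3 − (-14/3)·4 = 20.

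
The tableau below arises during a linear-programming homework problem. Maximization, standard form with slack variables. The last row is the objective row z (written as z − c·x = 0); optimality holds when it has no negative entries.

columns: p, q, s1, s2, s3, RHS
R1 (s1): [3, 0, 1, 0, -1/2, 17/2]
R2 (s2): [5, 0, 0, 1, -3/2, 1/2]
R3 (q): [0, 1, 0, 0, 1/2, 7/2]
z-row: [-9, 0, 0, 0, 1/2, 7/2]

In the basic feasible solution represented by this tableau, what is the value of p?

0

p is not in the basis, so in the current basic feasible solution p = 0.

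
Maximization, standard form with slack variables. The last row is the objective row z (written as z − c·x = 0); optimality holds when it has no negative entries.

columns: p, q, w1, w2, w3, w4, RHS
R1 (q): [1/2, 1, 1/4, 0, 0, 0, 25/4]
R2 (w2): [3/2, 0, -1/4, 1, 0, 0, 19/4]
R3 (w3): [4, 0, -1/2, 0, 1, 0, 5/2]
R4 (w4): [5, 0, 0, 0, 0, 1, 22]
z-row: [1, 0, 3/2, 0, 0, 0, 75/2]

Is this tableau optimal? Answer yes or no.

yes

Every z-row coefficient is ≥ 0, so the tableau is optimal.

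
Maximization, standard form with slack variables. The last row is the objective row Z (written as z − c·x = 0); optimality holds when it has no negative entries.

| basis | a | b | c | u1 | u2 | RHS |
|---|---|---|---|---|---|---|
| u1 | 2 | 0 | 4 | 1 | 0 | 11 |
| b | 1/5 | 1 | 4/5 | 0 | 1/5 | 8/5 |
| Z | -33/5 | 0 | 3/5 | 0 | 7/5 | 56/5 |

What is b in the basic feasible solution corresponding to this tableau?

b is basic (row 2); its value is the RHS of that row, 8/5.

8/5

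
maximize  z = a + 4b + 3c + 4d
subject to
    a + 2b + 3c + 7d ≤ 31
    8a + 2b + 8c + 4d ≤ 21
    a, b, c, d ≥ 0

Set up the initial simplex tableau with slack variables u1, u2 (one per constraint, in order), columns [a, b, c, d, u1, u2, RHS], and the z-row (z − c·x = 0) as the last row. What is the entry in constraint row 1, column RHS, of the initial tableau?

31

The RHS of constraint 1 is b_1 = 31.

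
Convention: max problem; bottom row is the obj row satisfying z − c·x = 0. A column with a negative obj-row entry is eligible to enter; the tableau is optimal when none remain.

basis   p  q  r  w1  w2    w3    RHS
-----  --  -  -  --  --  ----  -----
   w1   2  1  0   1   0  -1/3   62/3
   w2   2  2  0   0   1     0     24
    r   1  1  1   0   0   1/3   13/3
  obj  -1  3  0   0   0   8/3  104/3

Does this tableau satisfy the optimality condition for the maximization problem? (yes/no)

no

The obj-row has a negative entry -1 in column p, so it is not optimal.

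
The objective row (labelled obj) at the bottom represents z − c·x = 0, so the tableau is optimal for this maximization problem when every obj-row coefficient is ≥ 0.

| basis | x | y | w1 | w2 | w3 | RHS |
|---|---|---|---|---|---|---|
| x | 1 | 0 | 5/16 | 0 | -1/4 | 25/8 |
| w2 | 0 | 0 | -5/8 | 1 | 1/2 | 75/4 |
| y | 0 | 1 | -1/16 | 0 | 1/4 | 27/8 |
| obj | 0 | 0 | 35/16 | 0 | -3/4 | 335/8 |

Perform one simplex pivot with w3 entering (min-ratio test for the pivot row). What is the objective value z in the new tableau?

52

Ratio test on column w3 — row 1: entry -1/4 ≤ 0; row 2: (75/4)/(1/2) = 75/2; row 3: (27/8)/(1/4) = 27/2. Minimum is 27/2 at row 3 (y leaves); pivot element 1/4.
Pivot on row 3; the obj-row RHS becomes 335/8 − (-3/4)·(27/2) = 52.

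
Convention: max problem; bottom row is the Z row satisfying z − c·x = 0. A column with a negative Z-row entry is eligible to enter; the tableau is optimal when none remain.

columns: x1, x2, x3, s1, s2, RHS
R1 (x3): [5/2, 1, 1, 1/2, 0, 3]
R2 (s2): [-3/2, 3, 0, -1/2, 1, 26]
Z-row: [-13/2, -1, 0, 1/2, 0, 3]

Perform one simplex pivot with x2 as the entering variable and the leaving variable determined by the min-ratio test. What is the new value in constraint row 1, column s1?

Ratio test on column x2 — row 1: 3/1 = 3; row 2: 26/3 = 26/3. Minimum is 3 at row 1 (x3 leaves); pivot element 1.
Divide row 1 by 1; eliminate column x2 from the other rows.
In the new row 1, the s1 entry is the old entry divided by the pivot: (1/2)/1 = 1/2.

1/2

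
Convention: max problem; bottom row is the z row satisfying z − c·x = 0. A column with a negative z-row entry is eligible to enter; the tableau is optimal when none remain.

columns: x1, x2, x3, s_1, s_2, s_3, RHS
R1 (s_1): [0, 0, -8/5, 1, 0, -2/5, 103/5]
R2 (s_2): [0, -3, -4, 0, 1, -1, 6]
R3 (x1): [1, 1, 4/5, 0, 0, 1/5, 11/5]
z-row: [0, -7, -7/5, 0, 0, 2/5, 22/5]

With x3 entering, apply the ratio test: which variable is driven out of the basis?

x1

Column x3 entries and ratios — s_1: -8/5 ≤ 0, skip; s_2: -4 ≤ 0, skip; x1: (11/5)/(4/5) = 11/4.
Smallest ratio is 11/4 in the row of x1, so x1 leaves.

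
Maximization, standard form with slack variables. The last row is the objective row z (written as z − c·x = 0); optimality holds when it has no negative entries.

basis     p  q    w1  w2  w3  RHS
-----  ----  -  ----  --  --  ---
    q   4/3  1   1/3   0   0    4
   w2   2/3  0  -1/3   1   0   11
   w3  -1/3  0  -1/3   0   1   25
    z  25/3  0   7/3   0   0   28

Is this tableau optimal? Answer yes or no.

Every z-row coefficient is ≥ 0, so the tableau is optimal.

yes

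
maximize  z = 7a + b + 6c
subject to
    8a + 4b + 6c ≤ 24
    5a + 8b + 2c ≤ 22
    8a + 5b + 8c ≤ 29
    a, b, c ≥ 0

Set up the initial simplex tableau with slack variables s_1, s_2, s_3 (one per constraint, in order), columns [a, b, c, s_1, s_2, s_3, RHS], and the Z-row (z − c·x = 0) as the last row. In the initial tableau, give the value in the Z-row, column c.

The Z-row carries the negated objective coefficients: the c entry is -6.

-6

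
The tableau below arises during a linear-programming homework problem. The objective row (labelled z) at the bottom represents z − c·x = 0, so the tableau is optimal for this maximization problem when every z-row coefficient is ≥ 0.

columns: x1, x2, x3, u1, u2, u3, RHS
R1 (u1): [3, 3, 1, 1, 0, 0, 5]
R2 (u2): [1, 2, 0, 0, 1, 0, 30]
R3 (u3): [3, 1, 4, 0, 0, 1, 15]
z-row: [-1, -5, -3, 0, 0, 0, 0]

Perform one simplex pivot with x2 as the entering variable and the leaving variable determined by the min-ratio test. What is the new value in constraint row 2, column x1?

Ratio test on column x2 — row 1: 5/3 = 5/3; row 2: 30/2 = 15; row 3: 15/1 = 15. Minimum is 5/3 at row 1 (u1 leaves); pivot element 3.
Divide row 1 by 3; eliminate column x2 from the other rows.
Row 2 update in column x1: 1 − 2·1 = -1.

-1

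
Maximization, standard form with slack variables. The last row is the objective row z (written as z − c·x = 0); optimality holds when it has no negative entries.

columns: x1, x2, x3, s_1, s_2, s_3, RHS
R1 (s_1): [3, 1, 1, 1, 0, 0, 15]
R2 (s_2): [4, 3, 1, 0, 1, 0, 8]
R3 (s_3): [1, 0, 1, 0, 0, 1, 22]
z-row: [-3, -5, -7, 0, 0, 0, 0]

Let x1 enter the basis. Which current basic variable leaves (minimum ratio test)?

s_2

Column x1 entries and ratios — s_1: 15/3 = 5; s_2: 8/4 = 2; s_3: 22/1 = 22.
Smallest ratio is 2 in the row of s_2, so s_2 leaves.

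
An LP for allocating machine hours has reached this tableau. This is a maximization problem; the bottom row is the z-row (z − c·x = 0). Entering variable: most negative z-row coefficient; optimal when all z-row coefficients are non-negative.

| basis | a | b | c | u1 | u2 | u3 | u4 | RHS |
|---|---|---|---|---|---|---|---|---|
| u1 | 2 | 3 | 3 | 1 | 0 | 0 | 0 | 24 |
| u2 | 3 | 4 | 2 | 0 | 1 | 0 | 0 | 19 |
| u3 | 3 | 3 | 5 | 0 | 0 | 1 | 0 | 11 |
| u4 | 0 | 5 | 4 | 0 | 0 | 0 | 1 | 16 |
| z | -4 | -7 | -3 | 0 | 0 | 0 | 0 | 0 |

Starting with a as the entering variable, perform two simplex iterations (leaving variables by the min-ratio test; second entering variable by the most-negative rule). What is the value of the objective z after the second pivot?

Ratio test on column a — row 1: 24/2 = 12; row 2: 19/3 = 19/3; row 3: 11/3 = 11/3; row 4: entry 0 ≤ 0. Minimum is 11/3 at row 3 (u3 leaves); pivot element 3.
Pivot on row 3; the z-row RHS becomes 0 − (-4)·(11/3) = 44/3.
Next entering variable (most negative z-row entry -3): b.
Ratio test on column b — row 1: (50/3)/1 = 50/3; row 2: 8/1 = 8; row 3: (11/3)/1 = 11/3; row 4: 16/5 = 16/5. Minimum is 16/5 at row 4 (u4 leaves); pivot element 5.
After the second pivot the z-row RHS is 44/3 − (-3)·(16/5) = 364/15.

364/15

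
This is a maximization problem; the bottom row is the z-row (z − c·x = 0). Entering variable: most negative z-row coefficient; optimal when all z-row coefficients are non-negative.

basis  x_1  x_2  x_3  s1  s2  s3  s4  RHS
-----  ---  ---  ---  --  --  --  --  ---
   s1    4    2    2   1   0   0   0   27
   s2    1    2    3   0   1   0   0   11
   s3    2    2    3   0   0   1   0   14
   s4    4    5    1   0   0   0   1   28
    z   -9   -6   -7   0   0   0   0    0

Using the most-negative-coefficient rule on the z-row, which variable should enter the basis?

x_1

Negative z-row entries: x_1: -9, x_2: -6, x_3: -7.
The most negative is -9 in column x_1, so x_1 enters.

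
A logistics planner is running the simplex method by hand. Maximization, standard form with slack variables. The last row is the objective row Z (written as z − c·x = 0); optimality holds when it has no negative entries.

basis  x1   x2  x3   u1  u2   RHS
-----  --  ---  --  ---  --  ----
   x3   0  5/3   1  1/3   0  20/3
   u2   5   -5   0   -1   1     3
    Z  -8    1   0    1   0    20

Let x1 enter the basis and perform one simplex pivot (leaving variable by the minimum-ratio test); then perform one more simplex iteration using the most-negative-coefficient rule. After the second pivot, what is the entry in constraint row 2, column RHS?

23/5

Ratio test on column x1 — row 1: entry 0 ≤ 0; row 2: 3/5 = 3/5. Minimum is 3/5 at row 2 (u2 leaves); pivot element 5.
Divide row 2 by 5; eliminate column x1 from the other rows.
Second iteration: most negative Z-row entry is -7 in column x2, so x2 enters.
Ratio test on column x2 — row 1: (20/3)/(5/3) = 4; row 2: entry -1 ≤ 0. Minimum is 4 at row 1 (x3 leaves); pivot element 5/3.
Divide row 1 by 5/3; eliminate column x2 from the other rows.
After both pivots, the entry at constraint row 2, column RHS is 23/5.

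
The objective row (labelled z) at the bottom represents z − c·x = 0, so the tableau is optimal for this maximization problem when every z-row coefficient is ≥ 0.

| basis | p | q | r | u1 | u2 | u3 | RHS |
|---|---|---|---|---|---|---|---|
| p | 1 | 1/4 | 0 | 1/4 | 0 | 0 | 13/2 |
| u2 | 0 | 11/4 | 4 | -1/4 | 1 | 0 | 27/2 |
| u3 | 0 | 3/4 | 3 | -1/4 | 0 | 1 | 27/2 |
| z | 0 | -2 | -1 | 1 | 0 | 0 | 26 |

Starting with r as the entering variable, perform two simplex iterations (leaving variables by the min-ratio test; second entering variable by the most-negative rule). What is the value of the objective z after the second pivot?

394/11

Ratio test on column r — row 1: entry 0 ≤ 0; row 2: (27/2)/4 = 27/8; row 3: (27/2)/3 = 9/2. Minimum is 27/8 at row 2 (u2 leaves); pivot element 4.
Pivot on row 2; the z-row RHS becomes 26 − (-1)·(27/8) = 235/8.
Next entering variable (most negative z-row entry -21/16): q.
Ratio test on column q — row 1: (13/2)/(1/4) = 26; row 2: (27/8)/(11/16) = 54/11; row 3: entry -21/16 ≤ 0. Minimum is 54/11 at row 2 (r leaves); pivot element 11/16.
After the second pivot the z-row RHS is 235/8 − (-21/16)·(54/11) = 394/11.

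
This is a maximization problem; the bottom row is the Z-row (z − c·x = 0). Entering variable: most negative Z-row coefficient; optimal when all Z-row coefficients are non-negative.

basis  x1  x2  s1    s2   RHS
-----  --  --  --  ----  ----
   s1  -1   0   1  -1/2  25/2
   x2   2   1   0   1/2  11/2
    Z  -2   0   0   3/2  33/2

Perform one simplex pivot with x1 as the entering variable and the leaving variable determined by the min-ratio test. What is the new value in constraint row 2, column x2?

Ratio test on column x1 — row 1: entry -1 ≤ 0; row 2: (11/2)/2 = 11/4. Minimum is 11/4 at row 2 (x2 leaves); pivot element 2.
Divide row 2 by 2; eliminate column x1 from the other rows.
In the new row 2, the x2 entry is the old entry divided by the pivot: 1/2 = 1/2.

1/2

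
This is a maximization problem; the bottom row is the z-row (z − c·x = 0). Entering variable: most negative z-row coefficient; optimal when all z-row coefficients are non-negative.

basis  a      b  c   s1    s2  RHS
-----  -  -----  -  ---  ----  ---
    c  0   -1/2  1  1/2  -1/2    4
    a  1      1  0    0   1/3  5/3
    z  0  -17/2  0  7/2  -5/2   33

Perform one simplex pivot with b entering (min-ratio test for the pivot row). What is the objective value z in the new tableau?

283/6

Ratio test on column b — row 1: entry -1/2 ≤ 0; row 2: (5/3)/1 = 5/3. Minimum is 5/3 at row 2 (a leaves); pivot element 1.
Pivot on row 2; the z-row RHS becomes 33 − (-17/2)·(5/3) = 283/6.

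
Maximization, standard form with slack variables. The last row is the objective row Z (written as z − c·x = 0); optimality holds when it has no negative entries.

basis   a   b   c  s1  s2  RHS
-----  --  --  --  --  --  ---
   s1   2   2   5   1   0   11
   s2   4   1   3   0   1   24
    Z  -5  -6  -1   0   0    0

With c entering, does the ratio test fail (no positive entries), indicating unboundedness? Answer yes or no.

no

Column c has positive entries in row(s) 1, 2, so the ratio test bounds it — not unbounded.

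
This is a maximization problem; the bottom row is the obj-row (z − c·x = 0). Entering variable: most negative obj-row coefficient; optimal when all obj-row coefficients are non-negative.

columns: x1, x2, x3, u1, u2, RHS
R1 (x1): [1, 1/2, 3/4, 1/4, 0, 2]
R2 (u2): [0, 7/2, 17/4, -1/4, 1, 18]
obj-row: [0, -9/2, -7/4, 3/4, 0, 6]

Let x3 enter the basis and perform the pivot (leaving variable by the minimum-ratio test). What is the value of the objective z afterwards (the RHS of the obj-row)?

32/3

Ratio test on column x3 — row 1: 2/(3/4) = 8/3; row 2: 18/(17/4) = 72/17. Minimum is 8/3 at row 1 (x1 leaves); pivot element 3/4.
Pivot on row 1; the obj-row RHS becomes 6 − (-7/4)·(8/3) = 32/3.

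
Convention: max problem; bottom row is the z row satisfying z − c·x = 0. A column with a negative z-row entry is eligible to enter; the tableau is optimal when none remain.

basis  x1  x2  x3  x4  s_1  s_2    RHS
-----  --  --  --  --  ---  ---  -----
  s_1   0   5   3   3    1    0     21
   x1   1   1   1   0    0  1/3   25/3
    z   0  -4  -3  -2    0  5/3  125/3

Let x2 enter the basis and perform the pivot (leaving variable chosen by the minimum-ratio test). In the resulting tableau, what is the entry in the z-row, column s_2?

5/3

Ratio test on column x2 — row 1: 21/5 = 21/5; row 2: (25/3)/1 = 25/3. Minimum is 21/5 at row 1 (s_1 leaves); pivot element 5.
Divide row 1 by 5; eliminate column x2 from the other rows.
z-row update in column s_2: 5/3 − (-4)·0 = 5/3.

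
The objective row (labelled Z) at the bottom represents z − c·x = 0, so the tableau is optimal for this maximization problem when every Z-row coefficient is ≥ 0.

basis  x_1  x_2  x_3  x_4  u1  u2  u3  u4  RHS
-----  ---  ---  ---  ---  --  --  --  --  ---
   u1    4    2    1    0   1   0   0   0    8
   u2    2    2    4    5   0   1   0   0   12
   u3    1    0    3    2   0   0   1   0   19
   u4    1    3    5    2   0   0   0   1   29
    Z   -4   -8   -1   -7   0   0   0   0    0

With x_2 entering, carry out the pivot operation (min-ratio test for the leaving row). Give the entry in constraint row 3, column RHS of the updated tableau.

19

Ratio test on column x_2 — row 1: 8/2 = 4; row 2: 12/2 = 6; row 3: entry 0 ≤ 0; row 4: 29/3 = 29/3. Minimum is 4 at row 1 (u1 leaves); pivot element 2.
Divide row 1 by 2; eliminate column x_2 from the other rows.
Row 3 update in column RHS: 19 − 0·4 = 19.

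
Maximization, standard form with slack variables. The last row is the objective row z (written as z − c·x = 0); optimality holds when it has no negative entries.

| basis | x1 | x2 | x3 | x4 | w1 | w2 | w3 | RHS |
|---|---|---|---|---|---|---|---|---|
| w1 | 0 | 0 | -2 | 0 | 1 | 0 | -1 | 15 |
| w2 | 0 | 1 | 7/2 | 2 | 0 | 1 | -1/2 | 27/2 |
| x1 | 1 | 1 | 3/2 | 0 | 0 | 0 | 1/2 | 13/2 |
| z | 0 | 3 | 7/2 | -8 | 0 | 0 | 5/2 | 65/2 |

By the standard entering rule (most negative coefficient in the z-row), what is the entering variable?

x4

Negative z-row entries: x4: -8.
The most negative is -8 in column x4, so x4 enters.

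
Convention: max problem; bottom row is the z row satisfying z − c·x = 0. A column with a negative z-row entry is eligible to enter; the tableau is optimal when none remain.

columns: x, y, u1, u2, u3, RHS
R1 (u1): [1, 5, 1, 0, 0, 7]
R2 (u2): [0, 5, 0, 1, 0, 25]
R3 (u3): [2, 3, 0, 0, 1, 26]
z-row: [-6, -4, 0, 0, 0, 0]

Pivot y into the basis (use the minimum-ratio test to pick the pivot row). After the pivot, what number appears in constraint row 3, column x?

Ratio test on column y — row 1: 7/5 = 7/5; row 2: 25/5 = 5; row 3: 26/3 = 26/3. Minimum is 7/5 at row 1 (u1 leaves); pivot element 5.
Divide row 1 by 5; eliminate column y from the other rows.
Row 3 update in column x: 2 − 3·(1/5) = 7/5.

7/5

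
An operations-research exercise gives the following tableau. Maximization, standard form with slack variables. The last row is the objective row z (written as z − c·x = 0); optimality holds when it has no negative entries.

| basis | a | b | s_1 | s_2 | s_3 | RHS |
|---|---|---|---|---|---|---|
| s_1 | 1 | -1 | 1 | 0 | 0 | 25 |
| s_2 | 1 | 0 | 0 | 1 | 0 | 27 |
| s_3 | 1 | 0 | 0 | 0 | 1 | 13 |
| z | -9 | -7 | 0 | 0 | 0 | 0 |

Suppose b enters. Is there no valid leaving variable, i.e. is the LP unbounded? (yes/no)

Every constraint-row entry in column b is ≤ 0, so increasing b is unbounded.

yes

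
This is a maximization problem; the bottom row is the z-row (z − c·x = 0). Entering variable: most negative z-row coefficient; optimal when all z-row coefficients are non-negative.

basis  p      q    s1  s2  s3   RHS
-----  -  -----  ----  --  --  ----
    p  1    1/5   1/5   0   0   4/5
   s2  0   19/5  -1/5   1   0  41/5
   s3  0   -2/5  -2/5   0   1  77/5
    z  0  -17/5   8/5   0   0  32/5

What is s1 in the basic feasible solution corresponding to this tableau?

0

s1 is not in the basis, so in the current basic feasible solution s1 = 0.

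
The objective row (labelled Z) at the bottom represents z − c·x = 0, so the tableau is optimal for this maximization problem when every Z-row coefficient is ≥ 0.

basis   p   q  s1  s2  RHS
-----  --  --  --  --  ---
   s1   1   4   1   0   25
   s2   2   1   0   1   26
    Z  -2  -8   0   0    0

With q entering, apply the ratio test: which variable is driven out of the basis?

s1

Column q entries and ratios — s1: 25/4 = 25/4; s2: 26/1 = 26.
Smallest ratio is 25/4 in the row of s1, so s1 leaves.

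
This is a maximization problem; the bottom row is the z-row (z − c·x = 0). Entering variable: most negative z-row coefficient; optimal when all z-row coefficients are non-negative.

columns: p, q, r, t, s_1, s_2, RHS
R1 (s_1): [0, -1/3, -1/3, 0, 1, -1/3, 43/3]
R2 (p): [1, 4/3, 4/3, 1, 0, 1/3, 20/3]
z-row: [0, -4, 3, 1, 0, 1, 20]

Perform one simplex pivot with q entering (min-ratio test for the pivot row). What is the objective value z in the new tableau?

Ratio test on column q — row 1: entry -1/3 ≤ 0; row 2: (20/3)/(4/3) = 5. Minimum is 5 at row 2 (p leaves); pivot element 4/3.
Pivot on row 2; the z-row RHS becomes 20 − (-4)·5 = 40.

40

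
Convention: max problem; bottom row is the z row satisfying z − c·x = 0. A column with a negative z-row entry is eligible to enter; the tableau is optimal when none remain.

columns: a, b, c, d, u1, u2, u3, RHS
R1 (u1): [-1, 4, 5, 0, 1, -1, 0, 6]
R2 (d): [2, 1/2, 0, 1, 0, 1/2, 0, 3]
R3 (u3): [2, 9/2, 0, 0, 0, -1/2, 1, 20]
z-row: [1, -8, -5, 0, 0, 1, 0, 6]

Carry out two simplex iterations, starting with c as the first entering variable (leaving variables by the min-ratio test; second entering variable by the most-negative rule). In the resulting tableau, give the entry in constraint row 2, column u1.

-1/8

Ratio test on column c — row 1: 6/5 = 6/5; row 2: entry 0 ≤ 0; row 3: entry 0 ≤ 0. Minimum is 6/5 at row 1 (u1 leaves); pivot element 5.
Divide row 1 by 5; eliminate column c from the other rows.
Second iteration: most negative z-row entry is -4 in column b, so b enters.
Ratio test on column b — row 1: (6/5)/(4/5) = 3/2; row 2: 3/(1/2) = 6; row 3: 20/(9/2) = 40/9. Minimum is 3/2 at row 1 (c leaves); pivot element 4/5.
Divide row 1 by 4/5; eliminate column b from the other rows.
After both pivots, the entry at constraint row 2, column u1 is -1/8.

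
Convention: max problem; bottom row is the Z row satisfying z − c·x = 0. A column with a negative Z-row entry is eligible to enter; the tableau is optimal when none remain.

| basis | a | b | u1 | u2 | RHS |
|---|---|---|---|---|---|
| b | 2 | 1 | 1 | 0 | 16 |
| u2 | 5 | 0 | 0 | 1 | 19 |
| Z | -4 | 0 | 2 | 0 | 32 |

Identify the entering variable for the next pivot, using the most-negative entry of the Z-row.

Negative Z-row entries: a: -4.
The most negative is -4 in column a, so a enters.

a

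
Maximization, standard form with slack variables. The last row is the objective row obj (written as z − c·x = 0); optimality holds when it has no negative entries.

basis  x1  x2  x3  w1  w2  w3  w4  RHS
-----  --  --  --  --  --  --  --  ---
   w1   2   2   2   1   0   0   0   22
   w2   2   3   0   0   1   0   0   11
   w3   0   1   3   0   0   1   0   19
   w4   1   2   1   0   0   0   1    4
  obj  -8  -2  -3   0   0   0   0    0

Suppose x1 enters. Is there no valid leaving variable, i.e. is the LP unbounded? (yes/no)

no

Column x1 has positive entries in row(s) 1, 2, 4, so the ratio test bounds it — not unbounded.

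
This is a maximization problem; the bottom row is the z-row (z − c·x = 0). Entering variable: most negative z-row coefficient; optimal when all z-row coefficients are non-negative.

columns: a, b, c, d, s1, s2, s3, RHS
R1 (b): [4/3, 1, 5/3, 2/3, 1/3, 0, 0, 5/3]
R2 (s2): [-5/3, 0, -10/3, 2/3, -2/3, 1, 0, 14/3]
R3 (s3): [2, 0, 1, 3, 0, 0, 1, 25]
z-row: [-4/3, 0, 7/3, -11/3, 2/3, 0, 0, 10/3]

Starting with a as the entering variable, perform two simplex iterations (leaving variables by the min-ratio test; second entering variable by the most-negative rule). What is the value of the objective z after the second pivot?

25/2

Ratio test on column a — row 1: (5/3)/(4/3) = 5/4; row 2: entry -5/3 ≤ 0; row 3: 25/2 = 25/2. Minimum is 5/4 at row 1 (b leaves); pivot element 4/3.
Pivot on row 1; the z-row RHS becomes 10/3 − (-4/3)·(5/4) = 5.
Next entering variable (most negative z-row entry -3): d.
Ratio test on column d — row 1: (5/4)/(1/2) = 5/2; row 2: (27/4)/(3/2) = 9/2; row 3: (45/2)/2 = 45/4. Minimum is 5/2 at row 1 (a leaves); pivot element 1/2.
After the second pivot the z-row RHS is 5 − (-3)·(5/2) = 25/2.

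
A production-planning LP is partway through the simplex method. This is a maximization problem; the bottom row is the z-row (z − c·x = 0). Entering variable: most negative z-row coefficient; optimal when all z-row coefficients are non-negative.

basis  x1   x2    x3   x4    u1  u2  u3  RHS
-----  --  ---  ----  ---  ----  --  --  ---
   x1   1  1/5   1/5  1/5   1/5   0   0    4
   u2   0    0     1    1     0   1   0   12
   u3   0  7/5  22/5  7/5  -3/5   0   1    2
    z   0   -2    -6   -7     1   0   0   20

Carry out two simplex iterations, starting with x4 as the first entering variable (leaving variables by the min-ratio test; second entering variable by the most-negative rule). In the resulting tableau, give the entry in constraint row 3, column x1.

3/2

Ratio test on column x4 — row 1: 4/(1/5) = 20; row 2: 12/1 = 12; row 3: 2/(7/5) = 10/7. Minimum is 10/7 at row 3 (u3 leaves); pivot element 7/5.
Divide row 3 by 7/5; eliminate column x4 from the other rows.
Second iteration: most negative z-row entry is -2 in column u1, so u1 enters.
Ratio test on column u1 — row 1: (26/7)/(2/7) = 13; row 2: (74/7)/(3/7) = 74/3; row 3: entry -3/7 ≤ 0. Minimum is 13 at row 1 (x1 leaves); pivot element 2/7.
Divide row 1 by 2/7; eliminate column u1 from the other rows.
After both pivots, the entry at constraint row 3, column x1 is 3/2.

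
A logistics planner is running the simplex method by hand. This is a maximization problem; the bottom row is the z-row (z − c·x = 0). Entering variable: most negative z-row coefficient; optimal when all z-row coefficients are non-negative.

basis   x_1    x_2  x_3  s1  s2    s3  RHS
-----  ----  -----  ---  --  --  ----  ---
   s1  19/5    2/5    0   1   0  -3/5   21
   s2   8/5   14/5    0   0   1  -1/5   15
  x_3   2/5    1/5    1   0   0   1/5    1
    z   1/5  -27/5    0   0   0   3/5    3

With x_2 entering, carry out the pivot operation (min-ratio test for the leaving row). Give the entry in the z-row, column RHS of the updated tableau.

30

Ratio test on column x_2 — row 1: 21/(2/5) = 105/2; row 2: 15/(14/5) = 75/14; row 3: 1/(1/5) = 5. Minimum is 5 at row 3 (x_3 leaves); pivot element 1/5.
Divide row 3 by 1/5; eliminate column x_2 from the other rows.
z-row update in column RHS: 3 − (-27/5)·5 = 30.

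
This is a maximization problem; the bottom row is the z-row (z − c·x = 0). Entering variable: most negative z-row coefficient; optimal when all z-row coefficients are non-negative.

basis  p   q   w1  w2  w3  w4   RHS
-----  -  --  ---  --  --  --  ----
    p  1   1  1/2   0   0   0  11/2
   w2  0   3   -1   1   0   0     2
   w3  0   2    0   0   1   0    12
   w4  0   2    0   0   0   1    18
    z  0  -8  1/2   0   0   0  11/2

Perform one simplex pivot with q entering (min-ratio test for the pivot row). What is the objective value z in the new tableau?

Ratio test on column q — row 1: (11/2)/1 = 11/2; row 2: 2/3 = 2/3; row 3: 12/2 = 6; row 4: 18/2 = 9. Minimum is 2/3 at row 2 (w2 leaves); pivot element 3.
Pivot on row 2; the z-row RHS becomes 11/2 − (-8)·(2/3) = 65/6.

65/6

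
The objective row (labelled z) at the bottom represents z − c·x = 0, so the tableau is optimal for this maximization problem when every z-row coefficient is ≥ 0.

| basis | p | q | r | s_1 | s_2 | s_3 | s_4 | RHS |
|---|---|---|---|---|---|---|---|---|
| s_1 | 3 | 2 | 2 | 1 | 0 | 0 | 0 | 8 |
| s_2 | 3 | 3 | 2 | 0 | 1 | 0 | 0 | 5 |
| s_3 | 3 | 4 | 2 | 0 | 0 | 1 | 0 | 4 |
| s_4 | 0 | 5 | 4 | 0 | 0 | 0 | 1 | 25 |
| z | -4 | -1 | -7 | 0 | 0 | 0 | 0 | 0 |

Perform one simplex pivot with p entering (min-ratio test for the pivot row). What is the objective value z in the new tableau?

16/3

Ratio test on column p — row 1: 8/3 = 8/3; row 2: 5/3 = 5/3; row 3: 4/3 = 4/3; row 4: entry 0 ≤ 0. Minimum is 4/3 at row 3 (s_3 leaves); pivot element 3.
Pivot on row 3; the z-row RHS becomes 0 − (-4)·(4/3) = 16/3.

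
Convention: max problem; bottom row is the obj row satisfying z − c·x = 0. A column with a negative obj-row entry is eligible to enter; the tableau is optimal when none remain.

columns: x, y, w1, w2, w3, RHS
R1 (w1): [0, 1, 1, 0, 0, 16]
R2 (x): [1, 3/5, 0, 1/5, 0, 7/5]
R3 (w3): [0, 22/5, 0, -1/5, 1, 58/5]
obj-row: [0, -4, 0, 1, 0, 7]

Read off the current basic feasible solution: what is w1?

16

w1 is basic (row 1); its value is the RHS of that row, 16.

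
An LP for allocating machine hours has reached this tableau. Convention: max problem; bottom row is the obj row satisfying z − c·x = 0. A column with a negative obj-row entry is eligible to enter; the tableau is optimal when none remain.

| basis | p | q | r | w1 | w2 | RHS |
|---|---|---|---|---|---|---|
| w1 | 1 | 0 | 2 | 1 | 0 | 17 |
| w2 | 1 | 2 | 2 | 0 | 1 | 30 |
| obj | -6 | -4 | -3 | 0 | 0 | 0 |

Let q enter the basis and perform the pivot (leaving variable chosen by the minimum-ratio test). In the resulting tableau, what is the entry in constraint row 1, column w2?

0

Ratio test on column q — row 1: entry 0 ≤ 0; row 2: 30/2 = 15. Minimum is 15 at row 2 (w2 leaves); pivot element 2.
Divide row 2 by 2; eliminate column q from the other rows.
Row 1 update in column w2: 0 − 0·(1/2) = 0.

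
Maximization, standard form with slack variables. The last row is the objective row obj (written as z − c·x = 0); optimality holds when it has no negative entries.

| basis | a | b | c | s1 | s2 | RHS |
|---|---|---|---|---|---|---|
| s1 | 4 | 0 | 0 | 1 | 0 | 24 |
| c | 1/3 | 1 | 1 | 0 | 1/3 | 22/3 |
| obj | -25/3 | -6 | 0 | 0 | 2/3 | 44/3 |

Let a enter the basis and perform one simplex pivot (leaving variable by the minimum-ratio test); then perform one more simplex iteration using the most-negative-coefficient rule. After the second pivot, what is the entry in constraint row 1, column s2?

Ratio test on column a — row 1: 24/4 = 6; row 2: (22/3)/(1/3) = 22. Minimum is 6 at row 1 (s1 leaves); pivot element 4.
Divide row 1 by 4; eliminate column a from the other rows.
Second iteration: most negative obj-row entry is -6 in column b, so b enters.
Ratio test on column b — row 1: entry 0 ≤ 0; row 2: (16/3)/1 = 16/3. Minimum is 16/3 at row 2 (c leaves); pivot element 1.
Divide row 2 by 1; eliminate column b from the other rows.
After both pivots, the entry at constraint row 1, column s2 is 0.

0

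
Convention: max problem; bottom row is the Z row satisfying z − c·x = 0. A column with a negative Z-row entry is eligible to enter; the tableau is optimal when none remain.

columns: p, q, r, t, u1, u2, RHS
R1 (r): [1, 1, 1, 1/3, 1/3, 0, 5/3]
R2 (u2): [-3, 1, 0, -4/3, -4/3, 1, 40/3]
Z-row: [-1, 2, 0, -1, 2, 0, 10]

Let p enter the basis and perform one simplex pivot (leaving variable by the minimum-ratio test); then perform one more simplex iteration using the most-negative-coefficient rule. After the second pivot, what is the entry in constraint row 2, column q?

Ratio test on column p — row 1: (5/3)/1 = 5/3; row 2: entry -3 ≤ 0. Minimum is 5/3 at row 1 (r leaves); pivot element 1.
Divide row 1 by 1; eliminate column p from the other rows.
Second iteration: most negative Z-row entry is -2/3 in column t, so t enters.
Ratio test on column t — row 1: (5/3)/(1/3) = 5; row 2: entry -1/3 ≤ 0. Minimum is 5 at row 1 (p leaves); pivot element 1/3.
Divide row 1 by 1/3; eliminate column t from the other rows.
After both pivots, the entry at constraint row 2, column q is 5.

5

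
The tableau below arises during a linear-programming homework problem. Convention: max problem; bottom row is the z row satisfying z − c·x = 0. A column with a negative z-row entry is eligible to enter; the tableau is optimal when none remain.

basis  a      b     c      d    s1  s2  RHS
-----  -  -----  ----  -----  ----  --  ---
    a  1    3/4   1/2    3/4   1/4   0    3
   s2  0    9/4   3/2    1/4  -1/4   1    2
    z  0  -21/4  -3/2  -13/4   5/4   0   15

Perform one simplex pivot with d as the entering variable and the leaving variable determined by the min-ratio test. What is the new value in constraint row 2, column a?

-1/3

Ratio test on column d — row 1: 3/(3/4) = 4; row 2: 2/(1/4) = 8. Minimum is 4 at row 1 (a leaves); pivot element 3/4.
Divide row 1 by 3/4; eliminate column d from the other rows.
Row 2 update in column a: 0 − (1/4)·(4/3) = -1/3.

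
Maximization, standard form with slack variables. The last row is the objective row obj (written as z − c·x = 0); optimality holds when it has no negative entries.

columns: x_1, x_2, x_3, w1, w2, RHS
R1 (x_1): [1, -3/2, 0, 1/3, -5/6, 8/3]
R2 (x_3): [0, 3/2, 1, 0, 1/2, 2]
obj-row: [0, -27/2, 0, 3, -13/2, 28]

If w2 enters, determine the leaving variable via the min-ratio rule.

Column w2 entries and ratios — x_1: -5/6 ≤ 0, skip; x_3: 2/(1/2) = 4.
Smallest ratio is 4 in the row of x_3, so x_3 leaves.

x_3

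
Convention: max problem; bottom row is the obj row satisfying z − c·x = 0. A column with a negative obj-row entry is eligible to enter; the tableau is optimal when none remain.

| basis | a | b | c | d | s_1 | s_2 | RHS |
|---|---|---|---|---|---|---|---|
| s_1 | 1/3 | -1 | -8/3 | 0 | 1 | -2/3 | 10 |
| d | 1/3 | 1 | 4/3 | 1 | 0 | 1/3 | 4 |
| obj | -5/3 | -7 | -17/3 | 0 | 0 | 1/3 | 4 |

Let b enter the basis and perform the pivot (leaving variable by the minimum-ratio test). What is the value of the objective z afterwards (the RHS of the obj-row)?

32

Ratio test on column b — row 1: entry -1 ≤ 0; row 2: 4/1 = 4. Minimum is 4 at row 2 (d leaves); pivot element 1.
Pivot on row 2; the obj-row RHS becomes 4 − (-7)·4 = 32.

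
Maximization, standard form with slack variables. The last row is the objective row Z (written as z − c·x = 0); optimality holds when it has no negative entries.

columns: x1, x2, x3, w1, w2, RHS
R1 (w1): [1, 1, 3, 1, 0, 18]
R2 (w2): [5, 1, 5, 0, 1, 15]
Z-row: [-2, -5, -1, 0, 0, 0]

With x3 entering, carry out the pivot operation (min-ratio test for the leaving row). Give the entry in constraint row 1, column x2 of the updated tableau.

Ratio test on column x3 — row 1: 18/3 = 6; row 2: 15/5 = 3. Minimum is 3 at row 2 (w2 leaves); pivot element 5.
Divide row 2 by 5; eliminate column x3 from the other rows.
Row 1 update in column x2: 1 − 3·(1/5) = 2/5.

2/5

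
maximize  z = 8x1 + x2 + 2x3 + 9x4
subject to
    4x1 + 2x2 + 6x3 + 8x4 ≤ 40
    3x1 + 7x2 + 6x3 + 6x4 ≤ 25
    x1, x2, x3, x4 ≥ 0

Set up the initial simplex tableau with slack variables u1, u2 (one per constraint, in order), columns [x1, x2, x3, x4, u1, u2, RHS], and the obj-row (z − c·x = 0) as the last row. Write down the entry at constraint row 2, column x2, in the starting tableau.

7

Constraint 2 has coefficient 7 on x2.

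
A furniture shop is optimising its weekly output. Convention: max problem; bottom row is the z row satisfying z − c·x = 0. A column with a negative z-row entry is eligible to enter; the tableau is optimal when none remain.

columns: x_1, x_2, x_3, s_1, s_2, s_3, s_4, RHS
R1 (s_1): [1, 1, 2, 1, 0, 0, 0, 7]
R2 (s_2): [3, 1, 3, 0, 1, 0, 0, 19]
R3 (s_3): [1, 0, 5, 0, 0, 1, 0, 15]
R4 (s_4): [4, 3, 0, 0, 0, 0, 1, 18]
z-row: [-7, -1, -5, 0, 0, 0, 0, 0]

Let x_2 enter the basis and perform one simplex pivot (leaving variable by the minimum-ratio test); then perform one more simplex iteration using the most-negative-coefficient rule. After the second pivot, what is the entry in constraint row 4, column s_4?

1/4

Ratio test on column x_2 — row 1: 7/1 = 7; row 2: 19/1 = 19; row 3: entry 0 ≤ 0; row 4: 18/3 = 6. Minimum is 6 at row 4 (s_4 leaves); pivot element 3.
Divide row 4 by 3; eliminate column x_2 from the other rows.
Second iteration: most negative z-row entry is -17/3 in column x_1, so x_1 enters.
Ratio test on column x_1 — row 1: entry -1/3 ≤ 0; row 2: 13/(5/3) = 39/5; row 3: 15/1 = 15; row 4: 6/(4/3) = 9/2. Minimum is 9/2 at row 4 (x_2 leaves); pivot element 4/3.
Divide row 4 by 4/3; eliminate column x_1 from the other rows.
After both pivots, the entry at constraint row 4, column s_4 is 1/4.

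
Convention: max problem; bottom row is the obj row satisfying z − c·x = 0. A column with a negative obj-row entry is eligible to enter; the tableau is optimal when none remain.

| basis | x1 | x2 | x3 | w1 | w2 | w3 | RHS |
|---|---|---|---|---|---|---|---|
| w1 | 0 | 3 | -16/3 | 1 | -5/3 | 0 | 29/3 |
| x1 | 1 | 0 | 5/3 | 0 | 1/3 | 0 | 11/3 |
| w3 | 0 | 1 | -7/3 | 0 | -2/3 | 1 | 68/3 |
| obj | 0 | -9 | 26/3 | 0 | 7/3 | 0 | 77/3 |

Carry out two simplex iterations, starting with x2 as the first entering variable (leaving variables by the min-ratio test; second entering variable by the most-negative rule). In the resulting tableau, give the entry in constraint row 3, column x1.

Ratio test on column x2 — row 1: (29/3)/3 = 29/9; row 2: entry 0 ≤ 0; row 3: (68/3)/1 = 68/3. Minimum is 29/9 at row 1 (w1 leaves); pivot element 3.
Divide row 1 by 3; eliminate column x2 from the other rows.
Second iteration: most negative obj-row entry is -22/3 in column x3, so x3 enters.
Ratio test on column x3 — row 1: entry -16/9 ≤ 0; row 2: (11/3)/(5/3) = 11/5; row 3: entry -5/9 ≤ 0. Minimum is 11/5 at row 2 (x1 leaves); pivot element 5/3.
Divide row 2 by 5/3; eliminate column x3 from the other rows.
After both pivots, the entry at constraint row 3, column x1 is 1/3.

1/3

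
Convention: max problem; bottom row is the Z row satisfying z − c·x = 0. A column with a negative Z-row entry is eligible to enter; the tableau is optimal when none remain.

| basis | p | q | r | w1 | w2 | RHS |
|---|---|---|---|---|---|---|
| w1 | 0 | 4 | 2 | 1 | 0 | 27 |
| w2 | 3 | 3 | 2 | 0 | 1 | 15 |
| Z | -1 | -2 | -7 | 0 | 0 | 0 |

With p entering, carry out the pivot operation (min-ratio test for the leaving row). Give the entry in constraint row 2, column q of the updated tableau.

1

Ratio test on column p — row 1: entry 0 ≤ 0; row 2: 15/3 = 5. Minimum is 5 at row 2 (w2 leaves); pivot element 3.
Divide row 2 by 3; eliminate column p from the other rows.
In the new row 2, the q entry is the old entry divided by the pivot: 3/3 = 1.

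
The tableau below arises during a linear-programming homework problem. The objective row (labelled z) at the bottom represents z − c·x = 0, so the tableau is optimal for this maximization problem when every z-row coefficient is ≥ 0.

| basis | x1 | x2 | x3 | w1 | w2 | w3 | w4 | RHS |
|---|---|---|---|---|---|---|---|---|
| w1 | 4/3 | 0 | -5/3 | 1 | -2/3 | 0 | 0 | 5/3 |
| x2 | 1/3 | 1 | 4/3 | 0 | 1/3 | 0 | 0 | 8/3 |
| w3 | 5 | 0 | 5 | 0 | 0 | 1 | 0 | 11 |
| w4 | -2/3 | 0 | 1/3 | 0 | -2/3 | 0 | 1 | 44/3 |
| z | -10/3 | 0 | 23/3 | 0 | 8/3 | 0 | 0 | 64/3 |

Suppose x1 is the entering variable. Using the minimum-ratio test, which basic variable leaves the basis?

w1

Column x1 entries and ratios — w1: (5/3)/(4/3) = 5/4; x2: (8/3)/(1/3) = 8; w3: 11/5 = 11/5; w4: -2/3 ≤ 0, skip.
Smallest ratio is 5/4 in the row of w1, so w1 leaves.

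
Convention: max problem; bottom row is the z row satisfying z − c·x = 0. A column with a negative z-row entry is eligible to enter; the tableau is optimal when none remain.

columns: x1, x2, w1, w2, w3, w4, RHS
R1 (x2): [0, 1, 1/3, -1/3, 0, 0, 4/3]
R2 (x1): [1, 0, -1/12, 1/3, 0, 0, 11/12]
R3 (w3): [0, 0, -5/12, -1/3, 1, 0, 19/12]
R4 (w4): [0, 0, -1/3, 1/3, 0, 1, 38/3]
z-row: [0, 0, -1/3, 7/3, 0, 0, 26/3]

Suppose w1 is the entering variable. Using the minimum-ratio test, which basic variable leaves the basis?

Column w1 entries and ratios — x2: (4/3)/(1/3) = 4; x1: -1/12 ≤ 0, skip; w3: -5/12 ≤ 0, skip; w4: -1/3 ≤ 0, skip.
Smallest ratio is 4 in the row of x2, so x2 leaves.

x2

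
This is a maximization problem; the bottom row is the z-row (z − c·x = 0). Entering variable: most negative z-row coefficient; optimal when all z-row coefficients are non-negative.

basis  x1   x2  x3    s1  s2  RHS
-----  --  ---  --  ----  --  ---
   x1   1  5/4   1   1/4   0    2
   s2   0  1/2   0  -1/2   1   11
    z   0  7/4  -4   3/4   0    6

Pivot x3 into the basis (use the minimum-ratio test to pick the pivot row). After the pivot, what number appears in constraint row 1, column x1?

1

Ratio test on column x3 — row 1: 2/1 = 2; row 2: entry 0 ≤ 0. Minimum is 2 at row 1 (x1 leaves); pivot element 1.
Divide row 1 by 1; eliminate column x3 from the other rows.
In the new row 1, the x1 entry is the old entry divided by the pivot: 1/1 = 1.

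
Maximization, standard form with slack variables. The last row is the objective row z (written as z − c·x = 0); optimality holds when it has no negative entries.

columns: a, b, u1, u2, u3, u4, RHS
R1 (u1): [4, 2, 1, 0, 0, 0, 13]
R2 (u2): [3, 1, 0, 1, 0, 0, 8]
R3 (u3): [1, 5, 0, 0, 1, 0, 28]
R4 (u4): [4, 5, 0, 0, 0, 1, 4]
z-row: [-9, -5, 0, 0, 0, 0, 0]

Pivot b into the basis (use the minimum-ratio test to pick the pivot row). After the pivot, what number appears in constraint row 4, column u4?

Ratio test on column b — row 1: 13/2 = 13/2; row 2: 8/1 = 8; row 3: 28/5 = 28/5; row 4: 4/5 = 4/5. Minimum is 4/5 at row 4 (u4 leaves); pivot element 5.
Divide row 4 by 5; eliminate column b from the other rows.
In the new row 4, the u4 entry is the old entry divided by the pivot: 1/5 = 1/5.

1/5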